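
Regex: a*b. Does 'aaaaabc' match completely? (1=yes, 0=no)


Pattern: a*b
String: 'aaaaabc'
Pattern requires: zero or more 'a's followed by exactly one 'b'
Found 5 leading 'a's
Remaining: 'bc'
Remaining is not 'b' -> no match
Result: 0

0


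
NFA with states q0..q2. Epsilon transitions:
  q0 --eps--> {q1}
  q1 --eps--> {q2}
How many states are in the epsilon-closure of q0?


Starting from q0
Initialize closure = {q0}
Follow epsilon from q0 -> add q1
Follow epsilon from q1 -> add q2
Final closure: {q0, q1, q2}
Size = 3

3


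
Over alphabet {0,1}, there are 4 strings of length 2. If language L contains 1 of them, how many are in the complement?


Alphabet: {0,1}
String length: 2
Total strings of length 2 = 2^2 = 4
Strings in L = 1
Complement = total - |L|
= 4 - 1
= 3

3


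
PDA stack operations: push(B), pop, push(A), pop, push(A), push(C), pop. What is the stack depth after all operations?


Tracing stack operations:
  push(B) -> stack = [B], depth=1
  pop -> removed B, stack = [], depth=0
  push(A) -> stack = [A], depth=1
  pop -> removed A, stack = [], depth=0
  push(A) -> stack = [A], depth=1
  push(C) -> stack = [A,C], depth=2
  pop -> removed C, stack = [A], depth=1
Final depth = 1

1


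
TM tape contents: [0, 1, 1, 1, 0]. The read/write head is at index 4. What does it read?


Tape: [0, 1, 1, 1, 0]
Positions: 0 1 2 3 4
Values:    0 1 1 1 0
Head at position 4
tape[4] = 0

0


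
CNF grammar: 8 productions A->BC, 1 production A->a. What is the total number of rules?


CNF allows two rule forms:
  A -> BC (binary): 8 rules
  A -> a (terminal): 1 rule
Total = 8 + 1 = 9

9


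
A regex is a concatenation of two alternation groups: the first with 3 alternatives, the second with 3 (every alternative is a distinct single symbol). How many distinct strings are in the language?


First group: 3 alternatives
Second group: 3 alternatives
Concatenation: each choice from group 1 pairs with each from group 2
Total = 3 x 3 = 9

9


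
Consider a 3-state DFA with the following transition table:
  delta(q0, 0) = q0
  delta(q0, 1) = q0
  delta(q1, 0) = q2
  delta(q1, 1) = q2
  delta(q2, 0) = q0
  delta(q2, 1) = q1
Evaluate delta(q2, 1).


Looking up transition function:
delta(q2, 1) in the table
Row: q2, Column: 1
Result: q1

q1


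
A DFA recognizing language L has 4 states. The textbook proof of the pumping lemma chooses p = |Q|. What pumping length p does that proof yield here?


Pumping lemma for regular languages (standard proof):
Take p = |Q|, the number of DFA states.
Any string of length >= |Q| passes through |Q|+1 states while reading its first |Q| symbols,
so by pigeonhole some state repeats, giving the loop that can be pumped.
Here |Q| = 4
Therefore the proof uses p = 4

4


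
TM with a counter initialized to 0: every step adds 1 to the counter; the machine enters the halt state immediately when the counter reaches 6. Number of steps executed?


Counter starts at 0. Counting sequence:
  Step 1: counter = 1
  Step 2: counter = 2
  Step 3: counter = 3
  Step 4: counter = 4
  Step 5: counter = 5
  Step 6: counter = 6
Counter reached 6 -> halt
Total steps = 6

6


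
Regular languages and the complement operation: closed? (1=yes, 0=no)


Regular languages are closed under all standard operations:
- Union: Yes (product construction)
- Intersection: Yes (product construction)
- Complement: Yes (swap accept/reject)
- Concatenation: Yes (NFA construction)
Operation: complement -> Closed

1


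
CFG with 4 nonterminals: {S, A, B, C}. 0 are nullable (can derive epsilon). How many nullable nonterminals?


Nonterminals: {S, A, B, C}
A nonterminal is nullable if it can derive epsilon
Counting nullable nonterminals: 0
Total nullable = 0

0


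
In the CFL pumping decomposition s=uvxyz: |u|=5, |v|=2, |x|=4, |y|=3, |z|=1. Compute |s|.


|s| = |u| + |v| + |x| + |y| + |z|
= 5 + 2 + 4 + 3 + 1
= 7 + 4 + 4
= 11 + 4
= 15

15


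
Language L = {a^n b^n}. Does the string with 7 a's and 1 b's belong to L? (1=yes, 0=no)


Language requires equal numbers of a's and b's
PDA pushes for each 'a', pops for each 'b'
Number of a's = 7
Number of b's = 1
7 != 1 -> Reject

0


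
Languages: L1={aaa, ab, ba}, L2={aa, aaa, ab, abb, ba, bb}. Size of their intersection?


L1 = {aaa, ab, ba}
L2 = {aa, aaa, ab, abb, ba, bb}
Checking each string in L1 against L2:
  'aaa': in L2? Yes
  'ab': in L2? Yes
  'ba': in L2? Yes
Intersection = {aaa, ab, ba}
|L1 ∩ L2| = 3

3


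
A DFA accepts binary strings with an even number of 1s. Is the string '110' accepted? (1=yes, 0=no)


DFA has 2 states: q_even (start, accept=yes) and q_odd
Processing string '110' character by character:
  Position 0: read '1', 1-count=1 -> q_odd
  Position 1: read '1', 1-count=2 -> q_even
  Position 2: read '0', 1-count=2 -> q_even (no change)
Final state: q_even, total 1s = 2 (even); the DFA requires an even count -> accept

1


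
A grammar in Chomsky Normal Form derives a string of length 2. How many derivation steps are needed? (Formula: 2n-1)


Chomsky Normal Form derivation:
String length n = 2
Each step either:
  - Splits a nonterminal into two (n-1 such steps)
  - Converts a nonterminal to terminal (n such steps)
Total = (n-1) + n = 2n - 1
= 2(2) - 1
= 4 - 1
= 3

3


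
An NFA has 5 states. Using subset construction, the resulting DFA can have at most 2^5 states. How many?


NFA has 5 states
Subset construction: each DFA state = subset of NFA states
Maximum subsets = 2^5
2^5 = 32

32


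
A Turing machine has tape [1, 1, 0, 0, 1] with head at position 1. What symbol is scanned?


Tape: [1, 1, 0, 0, 1]
Positions: 0 1 2 3 4
Values:    1 1 0 0 1
Head at position 1
tape[1] = 1

1


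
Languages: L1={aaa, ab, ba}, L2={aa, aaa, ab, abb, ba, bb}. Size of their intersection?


L1 = {aaa, ab, ba}
L2 = {aa, aaa, ab, abb, ba, bb}
Checking each string in L1 against L2:
  'aaa': in L2? Yes
  'ab': in L2? Yes
  'ba': in L2? Yes
Intersection = {aaa, ab, ba}
|L1 ∩ L2| = 3

3


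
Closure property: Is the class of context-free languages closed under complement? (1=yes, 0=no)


CFL closure properties:
  Closed under: union, concatenation, Kleene star
  NOT closed under: intersection, complement
Operation 'complement' is in not-closed list -> No (not closed)

0


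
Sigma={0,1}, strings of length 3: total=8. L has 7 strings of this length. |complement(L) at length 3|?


Alphabet: {0,1}
String length: 3
Total strings of length 3 = 2^3 = 8
Strings in L = 7
Complement = total - |L|
= 8 - 7
= 1

1


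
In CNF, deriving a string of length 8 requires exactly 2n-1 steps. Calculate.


Chomsky Normal Form derivation:
String length n = 8
Each step either:
  - Splits a nonterminal into two (n-1 such steps)
  - Converts a nonterminal to terminal (n such steps)
Total = (n-1) + n = 2n - 1
= 2(8) - 1
= 16 - 1
= 15

15


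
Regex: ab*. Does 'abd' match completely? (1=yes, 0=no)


Pattern: ab*
String: 'abd'
Pattern requires: exactly one 'a' followed by zero or more 'b's
First char is 'a' -> OK
Rest 'bd': all b's? No
Result: 0

0


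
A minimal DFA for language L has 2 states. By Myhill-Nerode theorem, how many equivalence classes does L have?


Myhill-Nerode theorem:
Number of equivalence classes = number of states in minimal DFA
Minimal DFA states = 2
Therefore equivalence classes = 2

2


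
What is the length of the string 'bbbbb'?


String: 'bbbbb'
Counting characters:
  'b' appears 5 time(s)
Total length = 0 + 5 = 5

5


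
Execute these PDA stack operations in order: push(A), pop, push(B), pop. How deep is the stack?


Tracing stack operations:
  push(A) -> stack = [A], depth=1
  pop -> removed A, stack = [], depth=0
  push(B) -> stack = [B], depth=1
  pop -> removed B, stack = [], depth=0
Final depth = 0

0


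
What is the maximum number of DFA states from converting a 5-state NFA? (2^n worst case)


NFA has 5 states
Subset construction: each DFA state = subset of NFA states
Maximum subsets = 2^5
2^5 = 32

32


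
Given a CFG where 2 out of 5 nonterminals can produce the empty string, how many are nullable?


Nonterminals: {S, A, B, C, D}
A nonterminal is nullable if it can derive epsilon
Counting nullable nonterminals: 2
Total nullable = 2

2


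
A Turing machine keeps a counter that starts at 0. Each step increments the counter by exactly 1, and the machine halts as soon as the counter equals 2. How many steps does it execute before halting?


Counter starts at 0. Counting sequence:
  Step 1: counter = 1
  Step 2: counter = 2
Counter reached 2 -> halt
Total steps = 2

2


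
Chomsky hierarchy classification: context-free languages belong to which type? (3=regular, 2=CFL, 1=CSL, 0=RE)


Chomsky hierarchy levels:
  Type 3: Regular (DFA/NFA/regex)
  Type 2: Context-free (PDA)
  Type 1: Context-sensitive
  Type 0: Recursively enumerable (TM)
'context-free' corresponds to Type 2

2


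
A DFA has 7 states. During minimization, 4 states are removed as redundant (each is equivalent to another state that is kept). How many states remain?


Original DFA: 7 states
Redundant states removed: 4
Minimized states = original - removed
= 7 - 4
= 3

3


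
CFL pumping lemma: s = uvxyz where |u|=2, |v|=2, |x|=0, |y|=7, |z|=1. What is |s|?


|s| = |u| + |v| + |x| + |y| + |z|
= 2 + 2 + 0 + 7 + 1
= 4 + 0 + 8
= 4 + 8
= 12

12


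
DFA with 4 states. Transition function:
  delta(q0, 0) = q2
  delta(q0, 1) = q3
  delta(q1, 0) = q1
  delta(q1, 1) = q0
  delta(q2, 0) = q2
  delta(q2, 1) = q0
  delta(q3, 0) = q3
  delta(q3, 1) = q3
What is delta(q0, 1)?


Looking up transition function:
delta(q0, 1) in the table
Row: q0, Column: 1
Result: q3

q3


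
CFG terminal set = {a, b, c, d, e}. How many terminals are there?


Terminal symbols: a, b, c, d, e
Counting each: a (#1), b (#2), c (#3), d (#4), e (#5)
Total = 5

5


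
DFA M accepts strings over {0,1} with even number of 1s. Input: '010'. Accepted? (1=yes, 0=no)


DFA has 2 states: q_even (start, accept=yes) and q_odd
Processing string '010' character by character:
  Position 0: read '0', 1-count=0 -> q_even (no change)
  Position 1: read '1', 1-count=1 -> q_odd
  Position 2: read '0', 1-count=1 -> q_odd (no change)
Final state: q_odd, total 1s = 1 (odd); the DFA requires an even count -> reject

0


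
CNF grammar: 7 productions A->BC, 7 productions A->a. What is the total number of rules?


CNF allows two rule forms:
  A -> BC (binary): 7 rules
  A -> a (terminal): 7 rules
Total = 7 + 7 = 14

14


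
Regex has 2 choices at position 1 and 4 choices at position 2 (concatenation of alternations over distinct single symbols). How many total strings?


First group: 2 alternatives
Second group: 4 alternatives
Concatenation: each choice from group 1 pairs with each from group 2
Total = 2 x 4 = 8

8


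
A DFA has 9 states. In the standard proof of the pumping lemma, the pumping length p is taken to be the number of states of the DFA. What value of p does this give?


Pumping lemma for regular languages (standard proof):
Take p = |Q|, the number of DFA states.
Any string of length >= |Q| passes through |Q|+1 states while reading its first |Q| symbols,
so by pigeonhole some state repeats, giving the loop that can be pumped.
Here |Q| = 9
Therefore the proof uses p = 9

9


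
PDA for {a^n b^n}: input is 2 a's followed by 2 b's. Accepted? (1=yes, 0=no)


Language requires equal numbers of a's and b's
PDA pushes for each 'a', pops for each 'b'
Number of a's = 2
Number of b's = 2
2 == 2 -> Accept

1


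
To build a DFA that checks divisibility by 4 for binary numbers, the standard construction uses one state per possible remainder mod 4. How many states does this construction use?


Divisibility by 4 is tracked via the remainder mod 4: 0, 1, ..., 3
The construction assigns one state to each remainder
Number of remainders = 4

4


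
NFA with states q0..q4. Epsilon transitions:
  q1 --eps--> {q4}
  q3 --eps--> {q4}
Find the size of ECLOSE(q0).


Starting from q0
Initialize closure = {q0}
q0 has no outgoing epsilon transitions -> nothing to add
Final closure: {q0}
Size = 1

1


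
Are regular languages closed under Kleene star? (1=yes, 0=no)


Regular languages are closed under:
- Union (DFA product construction)
- Intersection (DFA product construction)
- Complement (swap accept/reject states)
- Concatenation (NFA construction)
- Kleene star (NFA construction)
Kleene star is in this list
Therefore: closed

1


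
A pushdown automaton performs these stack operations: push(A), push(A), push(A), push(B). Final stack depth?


Tracing stack operations:
  push(A) -> stack = [A], depth=1
  push(A) -> stack = [A,A], depth=2
  push(A) -> stack = [A,A,A], depth=3
  push(B) -> stack = [A,A,A,B], depth=4
Final depth = 4

4


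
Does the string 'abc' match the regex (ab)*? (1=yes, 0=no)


Pattern: (ab)*
String: 'abc'
Pattern requires: zero or more repetitions of 'ab'
Length 3 is odd -> cannot be (ab)* -> no match
Result: 0

0


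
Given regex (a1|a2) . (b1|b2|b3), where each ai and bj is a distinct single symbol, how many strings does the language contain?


First group: 2 alternatives
Second group: 3 alternatives
Concatenation: each choice from group 1 pairs with each from group 2
Total = 2 x 3 = 6

6


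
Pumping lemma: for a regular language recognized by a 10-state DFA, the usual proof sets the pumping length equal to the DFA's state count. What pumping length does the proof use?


Pumping lemma for regular languages (standard proof):
Take p = |Q|, the number of DFA states.
Any string of length >= |Q| passes through |Q|+1 states while reading its first |Q| symbols,
so by pigeonhole some state repeats, giving the loop that can be pumped.
Here |Q| = 10
Therefore the proof uses p = 10

10


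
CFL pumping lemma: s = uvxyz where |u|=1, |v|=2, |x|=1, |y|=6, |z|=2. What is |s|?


|s| = |u| + |v| + |x| + |y| + |z|
= 1 + 2 + 1 + 6 + 2
= 3 + 1 + 8
= 4 + 8
= 12

12


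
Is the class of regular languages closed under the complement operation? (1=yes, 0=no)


Regular languages are closed under:
- Union (DFA product construction)
- Intersection (DFA product construction)
- Complement (swap accept/reject states)
- Concatenation (NFA construction)
- Kleene star (NFA construction)
complement is in this list
Therefore: closed

1


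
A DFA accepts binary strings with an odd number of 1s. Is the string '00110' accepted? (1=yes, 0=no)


DFA has 2 states: q_even (start, accept=no) and q_odd
Processing string '00110' character by character:
  Position 0: read '0', 1-count=0 -> q_even (no change)
  Position 1: read '0', 1-count=0 -> q_even (no change)
  Position 2: read '1', 1-count=1 -> q_odd
  Position 3: read '1', 1-count=2 -> q_even
  Position 4: read '0', 1-count=2 -> q_even (no change)
Final state: q_even, total 1s = 2 (even); the DFA requires an odd count -> reject

0


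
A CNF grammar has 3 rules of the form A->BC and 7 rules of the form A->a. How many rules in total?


CNF allows two rule forms:
  A -> BC (binary): 3 rules
  A -> a (terminal): 7 rules
Total = 3 + 7 = 10

10


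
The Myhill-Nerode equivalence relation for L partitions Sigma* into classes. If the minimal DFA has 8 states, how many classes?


Myhill-Nerode theorem:
Number of equivalence classes = number of states in minimal DFA
Minimal DFA states = 8
Therefore equivalence classes = 8

8


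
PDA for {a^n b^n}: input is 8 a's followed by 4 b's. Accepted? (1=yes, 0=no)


Language requires equal numbers of a's and b's
PDA pushes for each 'a', pops for each 'b'
Number of a's = 8
Number of b's = 4
8 != 4 -> Reject

0


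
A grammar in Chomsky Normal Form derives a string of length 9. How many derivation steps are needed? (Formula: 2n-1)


Chomsky Normal Form derivation:
String length n = 9
Each step either:
  - Splits a nonterminal into two (n-1 such steps)
  - Converts a nonterminal to terminal (n such steps)
Total = (n-1) + n = 2n - 1
= 2(9) - 1
= 18 - 1
= 17

17


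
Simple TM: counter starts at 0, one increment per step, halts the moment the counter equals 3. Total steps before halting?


Counter starts at 0. Counting sequence:
  Step 1: counter = 1
  Step 2: counter = 2
  Step 3: counter = 3
Counter reached 3 -> halt
Total steps = 3

3


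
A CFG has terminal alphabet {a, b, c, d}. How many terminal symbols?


Terminal symbols: a, b, c, d
Counting each: a (#1), b (#2), c (#3), d (#4)
Total = 4

4


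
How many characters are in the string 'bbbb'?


String: 'bbbb'
Counting characters:
  'b' appears 4 time(s)
Total length = 0 + 4 = 4

4


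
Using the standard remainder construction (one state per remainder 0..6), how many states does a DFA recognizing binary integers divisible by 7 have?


Divisibility by 7 is tracked via the remainder mod 7: 0, 1, ..., 6
The construction assigns one state to each remainder
Number of remainders = 7

7


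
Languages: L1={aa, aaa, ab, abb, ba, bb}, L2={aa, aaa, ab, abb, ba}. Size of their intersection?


L1 = {aa, aaa, ab, abb, ba, bb}
L2 = {aa, aaa, ab, abb, ba}
Checking each string in L1 against L2:
  'aa': in L2? Yes
  'aaa': in L2? Yes
  'ab': in L2? Yes
  'abb': in L2? Yes
  'ba': in L2? Yes
  'bb': in L2? No
Intersection = {aa, aaa, ab, abb, ba}
|L1 ∩ L2| = 5

5


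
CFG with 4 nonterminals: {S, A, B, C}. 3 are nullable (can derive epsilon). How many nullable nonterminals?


Nonterminals: {S, A, B, C}
A nonterminal is nullable if it can derive epsilon
Counting nullable nonterminals: 3
Total nullable = 3

3


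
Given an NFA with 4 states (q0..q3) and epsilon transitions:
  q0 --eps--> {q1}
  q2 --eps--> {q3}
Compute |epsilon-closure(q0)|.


Starting from q0
Initialize closure = {q0}
Follow epsilon from q0 -> add q1
Final closure: {q0, q1}
Size = 2

2


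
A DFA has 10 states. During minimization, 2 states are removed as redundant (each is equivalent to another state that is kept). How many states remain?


Original DFA: 10 states
Redundant states removed: 2
Minimized states = original - removed
= 10 - 2
= 8

8


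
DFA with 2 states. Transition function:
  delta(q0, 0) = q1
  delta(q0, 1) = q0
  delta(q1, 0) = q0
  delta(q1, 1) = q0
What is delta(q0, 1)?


Looking up transition function:
delta(q0, 1) in the table
Row: q0, Column: 1
Result: q0

q0


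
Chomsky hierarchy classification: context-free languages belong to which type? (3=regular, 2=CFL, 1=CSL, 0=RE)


Chomsky hierarchy levels:
  Type 3: Regular (DFA/NFA/regex)
  Type 2: Context-free (PDA)
  Type 1: Context-sensitive
  Type 0: Recursively enumerable (TM)
'context-free' corresponds to Type 2

2


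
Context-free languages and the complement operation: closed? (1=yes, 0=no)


CFL closure properties:
  Closed under: union, concatenation, Kleene star
  NOT closed under: intersection, complement
Operation 'complement' is in not-closed list -> No (not closed)

0


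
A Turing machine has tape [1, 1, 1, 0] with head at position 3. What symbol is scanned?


Tape: [1, 1, 1, 0]
Positions: 0 1 2 3
Values:    1 1 1 0
Head at position 3
tape[3] = 0

0


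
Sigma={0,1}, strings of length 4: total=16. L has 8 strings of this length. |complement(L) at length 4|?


Alphabet: {0,1}
String length: 4
Total strings of length 4 = 2^4 = 16
Strings in L = 8
Complement = total - |L|
= 16 - 8
= 8

8


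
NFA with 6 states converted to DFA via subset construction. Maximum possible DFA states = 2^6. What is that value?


NFA has 6 states
Subset construction: each DFA state = subset of NFA states
Maximum subsets = 2^6
2^6 = 64

64


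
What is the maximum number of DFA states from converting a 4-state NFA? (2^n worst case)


NFA has 4 states
Subset construction: each DFA state = subset of NFA states
Maximum subsets = 2^4
2^4 = 16

16


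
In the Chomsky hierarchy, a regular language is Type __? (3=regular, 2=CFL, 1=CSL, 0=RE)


Chomsky hierarchy levels:
  Type 3: Regular (DFA/NFA/regex)
  Type 2: Context-free (PDA)
  Type 1: Context-sensitive
  Type 0: Recursively enumerable (TM)
'regular' corresponds to Type 3

3


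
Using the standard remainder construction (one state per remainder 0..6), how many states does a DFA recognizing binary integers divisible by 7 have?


Divisibility by 7 is tracked via the remainder mod 7: 0, 1, ..., 6
The construction assigns one state to each remainder
Number of remainders = 7

7


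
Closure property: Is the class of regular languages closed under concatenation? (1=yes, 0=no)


Regular languages are closed under all standard operations:
- Union: Yes (product construction)
- Intersection: Yes (product construction)
- Complement: Yes (swap accept/reject)
- Concatenation: Yes (NFA construction)
Operation: concatenation -> Closed

1


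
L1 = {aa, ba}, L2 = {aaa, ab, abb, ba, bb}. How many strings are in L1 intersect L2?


L1 = {aa, ba}
L2 = {aaa, ab, abb, ba, bb}
Checking each string in L1 against L2:
  'aa': in L2? No
  'ba': in L2? Yes
Intersection = {ba}
|L1 ∩ L2| = 1

1


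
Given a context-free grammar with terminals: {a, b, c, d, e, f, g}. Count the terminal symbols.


Terminal symbols: a, b, c, d, e, f, g
Counting each: a (#1), b (#2), c (#3), d (#4), e (#5), f (#6), g (#7)
Total = 7

7


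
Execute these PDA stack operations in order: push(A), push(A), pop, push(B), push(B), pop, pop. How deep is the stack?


Tracing stack operations:
  push(A) -> stack = [A], depth=1
  push(A) -> stack = [A,A], depth=2
  pop -> removed A, stack = [A], depth=1
  push(B) -> stack = [A,B], depth=2
  push(B) -> stack = [A,B,B], depth=3
  pop -> removed B, stack = [A,B], depth=2
  pop -> removed B, stack = [A], depth=1
Final depth = 1

1


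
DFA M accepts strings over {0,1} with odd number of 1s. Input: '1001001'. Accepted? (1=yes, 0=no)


DFA has 2 states: q_even (start, accept=no) and q_odd
Processing string '1001001' character by character:
  Position 0: read '1', 1-count=1 -> q_odd
  Position 1: read '0', 1-count=1 -> q_odd (no change)
  Position 2: read '0', 1-count=1 -> q_odd (no change)
  Position 3: read '1', 1-count=2 -> q_even
  Position 4: read '0', 1-count=2 -> q_even (no change)
  Position 5: read '0', 1-count=2 -> q_even (no change)
  Position 6: read '1', 1-count=3 -> q_odd
Final state: q_odd, total 1s = 3 (odd); the DFA requires an odd count -> accept

1


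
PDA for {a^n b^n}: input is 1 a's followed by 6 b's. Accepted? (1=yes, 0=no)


Language requires equal numbers of a's and b's
PDA pushes for each 'a', pops for each 'b'
Number of a's = 1
Number of b's = 6
1 != 6 -> Reject

0


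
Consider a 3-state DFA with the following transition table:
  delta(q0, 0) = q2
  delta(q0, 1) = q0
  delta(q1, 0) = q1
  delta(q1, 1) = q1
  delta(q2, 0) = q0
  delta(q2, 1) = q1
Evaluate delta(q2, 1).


Looking up transition function:
delta(q2, 1) in the table
Row: q2, Column: 1
Result: q1

q1


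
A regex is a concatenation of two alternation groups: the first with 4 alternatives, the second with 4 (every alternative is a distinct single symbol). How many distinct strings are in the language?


First group: 4 alternatives
Second group: 4 alternatives
Concatenation: each choice from group 1 pairs with each from group 2
Total = 4 x 4 = 16

16


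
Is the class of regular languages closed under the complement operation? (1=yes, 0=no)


Regular languages are closed under:
- Union (DFA product construction)
- Intersection (DFA product construction)
- Complement (swap accept/reject states)
- Concatenation (NFA construction)
- Kleene star (NFA construction)
complement is in this list
Therefore: closed

1


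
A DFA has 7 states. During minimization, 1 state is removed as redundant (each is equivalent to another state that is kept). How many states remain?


Original DFA: 7 states
Redundant states removed: 1
Minimized states = original - removed
= 7 - 1
= 6

6


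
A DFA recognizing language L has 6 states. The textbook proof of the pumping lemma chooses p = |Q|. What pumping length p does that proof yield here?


Pumping lemma for regular languages (standard proof):
Take p = |Q|, the number of DFA states.
Any string of length >= |Q| passes through |Q|+1 states while reading its first |Q| symbols,
so by pigeonhole some state repeats, giving the loop that can be pumped.
Here |Q| = 6
Therefore the proof uses p = 6

6


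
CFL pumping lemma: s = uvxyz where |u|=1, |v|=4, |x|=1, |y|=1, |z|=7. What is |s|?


|s| = |u| + |v| + |x| + |y| + |z|
= 1 + 4 + 1 + 1 + 7
= 5 + 1 + 8
= 6 + 8
= 14

14


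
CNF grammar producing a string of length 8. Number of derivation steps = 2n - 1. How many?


Chomsky Normal Form derivation:
String length n = 8
Each step either:
  - Splits a nonterminal into two (n-1 such steps)
  - Converts a nonterminal to terminal (n such steps)
Total = (n-1) + n = 2n - 1
= 2(8) - 1
= 16 - 1
= 15

15


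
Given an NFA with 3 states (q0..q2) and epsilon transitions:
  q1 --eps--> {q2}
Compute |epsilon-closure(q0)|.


Starting from q0
Initialize closure = {q0}
q0 has no outgoing epsilon transitions -> nothing to add
Final closure: {q0}
Size = 1

1


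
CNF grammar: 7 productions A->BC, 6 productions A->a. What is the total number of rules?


CNF allows two rule forms:
  A -> BC (binary): 7 rules
  A -> a (terminal): 6 rules
Total = 7 + 6 = 13

13


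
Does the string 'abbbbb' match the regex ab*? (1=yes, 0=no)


Pattern: ab*
String: 'abbbbb'
Pattern requires: exactly one 'a' followed by zero or more 'b's
First char is 'a' -> OK
Rest 'bbbbb': all b's? Yes
Result: 1

1


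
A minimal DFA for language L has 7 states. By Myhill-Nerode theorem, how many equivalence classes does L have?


Myhill-Nerode theorem:
Number of equivalence classes = number of states in minimal DFA
Minimal DFA states = 7
Therefore equivalence classes = 7

7


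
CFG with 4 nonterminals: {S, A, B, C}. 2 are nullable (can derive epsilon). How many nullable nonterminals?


Nonterminals: {S, A, B, C}
A nonterminal is nullable if it can derive epsilon
Counting nullable nonterminals: 2
Total nullable = 2

2


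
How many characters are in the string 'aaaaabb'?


String: 'aaaaabb'
Counting characters:
  'a' appears 5 time(s)
  'b' appears 2 time(s)
Total length = 5 + 2 = 7

7


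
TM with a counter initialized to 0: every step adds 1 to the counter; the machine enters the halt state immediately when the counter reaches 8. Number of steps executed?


Counter starts at 0. Counting sequence:
  Step 1: counter = 1
  Step 2: counter = 2
  Step 3: counter = 3
  Step 4: counter = 4
  Step 5: counter = 5
  Step 6: counter = 6
  Step 7: counter = 7
  Step 8: counter = 8
Counter reached 8 -> halt
Total steps = 8

8


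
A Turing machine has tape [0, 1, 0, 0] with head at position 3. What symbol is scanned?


Tape: [0, 1, 0, 0]
Positions: 0 1 2 3
Values:    0 1 0 0
Head at position 3
tape[3] = 0

0


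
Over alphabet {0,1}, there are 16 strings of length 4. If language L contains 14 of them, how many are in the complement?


Alphabet: {0,1}
String length: 4
Total strings of length 4 = 2^4 = 16
Strings in L = 14
Complement = total - |L|
= 16 - 14
= 2

2


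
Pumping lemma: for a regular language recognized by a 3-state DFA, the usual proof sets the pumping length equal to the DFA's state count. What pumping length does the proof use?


Pumping lemma for regular languages (standard proof):
Take p = |Q|, the number of DFA states.
Any string of length >= |Q| passes through |Q|+1 states while reading its first |Q| symbols,
so by pigeonhole some state repeats, giving the loop that can be pumped.
Here |Q| = 3
Therefore the proof uses p = 3

3


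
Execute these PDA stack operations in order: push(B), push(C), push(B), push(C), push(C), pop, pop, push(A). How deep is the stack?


Tracing stack operations:
  push(B) -> stack = [B], depth=1
  push(C) -> stack = [B,C], depth=2
  push(B) -> stack = [B,C,B], depth=3
  push(C) -> stack = [B,C,B,C], depth=4
  push(C) -> stack = [B,C,B,C,C], depth=5
  pop -> removed C, stack = [B,C,B,C], depth=4
  pop -> removed C, stack = [B,C,B], depth=3
  push(A) -> stack = [B,C,B,A], depth=4
Final depth = 4

4


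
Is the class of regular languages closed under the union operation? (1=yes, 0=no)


Regular languages are closed under:
- Union (DFA product construction)
- Intersection (DFA product construction)
- Complement (swap accept/reject states)
- Concatenation (NFA construction)
- Kleene star (NFA construction)
union is in this list
Therefore: closed

1


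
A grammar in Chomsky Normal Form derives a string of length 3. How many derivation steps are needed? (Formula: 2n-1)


Chomsky Normal Form derivation:
String length n = 3
Each step either:
  - Splits a nonterminal into two (n-1 such steps)
  - Converts a nonterminal to terminal (n such steps)
Total = (n-1) + n = 2n - 1
= 2(3) - 1
= 6 - 1
= 5

5


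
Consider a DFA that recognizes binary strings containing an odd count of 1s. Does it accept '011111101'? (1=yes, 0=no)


DFA has 2 states: q_even (start, accept=no) and q_odd
Processing string '011111101' character by character:
  Position 0: read '0', 1-count=0 -> q_even (no change)
  Position 1: read '1', 1-count=1 -> q_odd
  Position 2: read '1', 1-count=2 -> q_even
  Position 3: read '1', 1-count=3 -> q_odd
  Position 4: read '1', 1-count=4 -> q_even
  Position 5: read '1', 1-count=5 -> q_odd
  Position 6: read '1', 1-count=6 -> q_even
  Position 7: read '0', 1-count=6 -> q_even (no change)
  Position 8: read '1', 1-count=7 -> q_odd
Final state: q_odd, total 1s = 7 (odd); the DFA requires an odd count -> accept

1


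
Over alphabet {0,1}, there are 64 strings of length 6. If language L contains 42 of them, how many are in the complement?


Alphabet: {0,1}
String length: 6
Total strings of length 6 = 2^6 = 64
Strings in L = 42
Complement = total - |L|
= 64 - 42
= 22

22


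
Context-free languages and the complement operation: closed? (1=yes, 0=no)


CFL closure properties:
  Closed under: union, concatenation, Kleene star
  NOT closed under: intersection, complement
Operation 'complement' is in not-closed list -> No (not closed)

0


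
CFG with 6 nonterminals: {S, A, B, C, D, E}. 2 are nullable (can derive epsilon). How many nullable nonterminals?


Nonterminals: {S, A, B, C, D, E}
A nonterminal is nullable if it can derive epsilon
Counting nullable nonterminals: 2
Total nullable = 2

2


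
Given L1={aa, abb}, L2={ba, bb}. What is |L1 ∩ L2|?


L1 = {aa, abb}
L2 = {ba, bb}
Checking each string in L1 against L2:
  'aa': in L2? No
  'abb': in L2? No
Intersection = {}
|L1 ∩ L2| = 0

0


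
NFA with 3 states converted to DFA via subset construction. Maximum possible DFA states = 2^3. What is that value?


NFA has 3 states
Subset construction: each DFA state = subset of NFA states
Maximum subsets = 2^3
2^3 = 8

8


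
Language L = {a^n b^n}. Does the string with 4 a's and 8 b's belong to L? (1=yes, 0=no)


Language requires equal numbers of a's and b's
PDA pushes for each 'a', pops for each 'b'
Number of a's = 4
Number of b's = 8
4 != 8 -> Reject

0


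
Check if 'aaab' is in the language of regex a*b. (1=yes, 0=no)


Pattern: a*b
String: 'aaab'
Pattern requires: zero or more 'a's followed by exactly one 'b'
Found 3 leading 'a's
Remaining: 'b'
Remaining is exactly 'b' -> match
Result: 1

1


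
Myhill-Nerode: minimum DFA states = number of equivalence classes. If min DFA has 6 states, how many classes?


Myhill-Nerode theorem:
Number of equivalence classes = number of states in minimal DFA
Minimal DFA states = 6
Therefore equivalence classes = 6

6


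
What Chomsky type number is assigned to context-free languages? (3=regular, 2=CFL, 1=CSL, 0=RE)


Chomsky hierarchy levels:
  Type 3: Regular (DFA/NFA/regex)
  Type 2: Context-free (PDA)
  Type 1: Context-sensitive
  Type 0: Recursively enumerable (TM)
'context-free' corresponds to Type 2

2


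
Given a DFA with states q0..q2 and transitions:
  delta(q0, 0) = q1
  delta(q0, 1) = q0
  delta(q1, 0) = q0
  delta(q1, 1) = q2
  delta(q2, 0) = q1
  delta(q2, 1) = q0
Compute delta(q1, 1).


Looking up transition function:
delta(q1, 1) in the table
Row: q1, Column: 1
Result: q2

q2


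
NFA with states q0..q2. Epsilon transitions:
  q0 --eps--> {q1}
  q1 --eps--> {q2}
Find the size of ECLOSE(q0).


Starting from q0
Initialize closure = {q0}
Follow epsilon from q0 -> add q1
Follow epsilon from q1 -> add q2
Final closure: {q0, q1, q2}
Size = 3

3


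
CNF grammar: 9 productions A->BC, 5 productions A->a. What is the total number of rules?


CNF allows two rule forms:
  A -> BC (binary): 9 rules
  A -> a (terminal): 5 rules
Total = 9 + 5 = 14

14


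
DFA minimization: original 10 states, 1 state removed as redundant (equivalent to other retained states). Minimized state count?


Original DFA: 10 states
Redundant states removed: 1
Minimized states = original - removed
= 10 - 1
= 9

9


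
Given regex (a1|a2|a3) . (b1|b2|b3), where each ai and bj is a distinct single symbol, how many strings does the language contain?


First group: 3 alternatives
Second group: 3 alternatives
Concatenation: each choice from group 1 pairs with each from group 2
Total = 3 x 3 = 9

9


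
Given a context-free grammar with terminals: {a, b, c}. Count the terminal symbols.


Terminal symbols: a, b, c
Counting each: a (#1), b (#2), c (#3)
Total = 3

3


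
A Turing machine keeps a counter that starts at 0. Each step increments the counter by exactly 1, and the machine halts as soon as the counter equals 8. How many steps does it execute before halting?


Counter starts at 0. Counting sequence:
  Step 1: counter = 1
  Step 2: counter = 2
  Step 3: counter = 3
  Step 4: counter = 4
  Step 5: counter = 5
  Step 6: counter = 6
  Step 7: counter = 7
  Step 8: counter = 8
Counter reached 8 -> halt
Total steps = 8

8


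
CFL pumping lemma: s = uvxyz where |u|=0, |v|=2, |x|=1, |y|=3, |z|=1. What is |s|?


|s| = |u| + |v| + |x| + |y| + |z|
= 0 + 2 + 1 + 3 + 1
= 2 + 1 + 4
= 3 + 4
= 7

7


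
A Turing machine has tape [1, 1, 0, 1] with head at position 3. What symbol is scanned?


Tape: [1, 1, 0, 1]
Positions: 0 1 2 3
Values:    1 1 0 1
Head at position 3
tape[3] = 1

1


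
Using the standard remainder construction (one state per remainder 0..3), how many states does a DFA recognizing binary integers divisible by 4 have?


Divisibility by 4 is tracked via the remainder mod 4: 0, 1, ..., 3
The construction assigns one state to each remainder
Number of remainders = 4

4


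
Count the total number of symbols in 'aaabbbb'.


String: 'aaabbbb'
Counting characters:
  'a' appears 3 time(s)
  'b' appears 4 time(s)
Total length = 3 + 4 = 7

7


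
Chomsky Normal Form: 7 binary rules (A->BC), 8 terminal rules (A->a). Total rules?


CNF allows two rule forms:
  A -> BC (binary): 7 rules
  A -> a (terminal): 8 rules
Total = 7 + 8 = 15

15


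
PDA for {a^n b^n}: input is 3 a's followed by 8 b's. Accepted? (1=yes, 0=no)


Language requires equal numbers of a's and b's
PDA pushes for each 'a', pops for each 'b'
Number of a's = 3
Number of b's = 8
3 != 8 -> Reject

0


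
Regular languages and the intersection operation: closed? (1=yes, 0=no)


Regular languages are closed under all standard operations:
- Union: Yes (product construction)
- Intersection: Yes (product construction)
- Complement: Yes (swap accept/reject)
- Concatenation: Yes (NFA construction)
Operation: intersection -> Closed

1


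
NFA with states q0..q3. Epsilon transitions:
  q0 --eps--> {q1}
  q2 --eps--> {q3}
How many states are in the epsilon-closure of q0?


Starting from q0
Initialize closure = {q0}
Follow epsilon from q0 -> add q1
Final closure: {q0, q1}
Size = 2

2


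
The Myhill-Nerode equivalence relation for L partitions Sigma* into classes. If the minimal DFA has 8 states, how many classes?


Myhill-Nerode theorem:
Number of equivalence classes = number of states in minimal DFA
Minimal DFA states = 8
Therefore equivalence classes = 8

8


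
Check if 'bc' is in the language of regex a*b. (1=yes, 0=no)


Pattern: a*b
String: 'bc'
Pattern requires: zero or more 'a's followed by exactly one 'b'
Found 0 leading 'a's
Remaining: 'bc'
Remaining is not 'b' -> no match
Result: 0

0


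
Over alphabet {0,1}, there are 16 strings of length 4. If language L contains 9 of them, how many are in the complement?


Alphabet: {0,1}
String length: 4
Total strings of length 4 = 2^4 = 16
Strings in L = 9
Complement = total - |L|
= 16 - 9
= 7

7


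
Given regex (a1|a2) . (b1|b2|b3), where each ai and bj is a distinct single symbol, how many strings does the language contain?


First group: 2 alternatives
Second group: 3 alternatives
Concatenation: each choice from group 1 pairs with each from group 2
Total = 2 x 3 = 6

6


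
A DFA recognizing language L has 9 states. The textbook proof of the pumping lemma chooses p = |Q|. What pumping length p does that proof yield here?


Pumping lemma for regular languages (standard proof):
Take p = |Q|, the number of DFA states.
Any string of length >= |Q| passes through |Q|+1 states while reading its first |Q| symbols,
so by pigeonhole some state repeats, giving the loop that can be pumped.
Here |Q| = 9
Therefore the proof uses p = 9

9


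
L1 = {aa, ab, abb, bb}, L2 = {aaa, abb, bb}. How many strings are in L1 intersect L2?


L1 = {aa, ab, abb, bb}
L2 = {aaa, abb, bb}
Checking each string in L1 against L2:
  'aa': in L2? No
  'ab': in L2? No
  'abb': in L2? Yes
  'bb': in L2? Yes
Intersection = {abb, bb}
|L1 ∩ L2| = 2

2


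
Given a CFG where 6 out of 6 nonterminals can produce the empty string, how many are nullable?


Nonterminals: {S, A, B, C, D, E}
A nonterminal is nullable if it can derive epsilon
Counting nullable nonterminals: 6
Total nullable = 6

6


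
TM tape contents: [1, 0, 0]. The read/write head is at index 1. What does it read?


Tape: [1, 0, 0]
Positions: 0 1 2
Values:    1 0 0
Head at position 1
tape[1] = 0

0


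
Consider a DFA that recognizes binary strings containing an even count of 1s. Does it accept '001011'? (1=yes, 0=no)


DFA has 2 states: q_even (start, accept=yes) and q_odd
Processing string '001011' character by character:
  Position 0: read '0', 1-count=0 -> q_even (no change)
  Position 1: read '0', 1-count=0 -> q_even (no change)
  Position 2: read '1', 1-count=1 -> q_odd
  Position 3: read '0', 1-count=1 -> q_odd (no change)
  Position 4: read '1', 1-count=2 -> q_even
  Position 5: read '1', 1-count=3 -> q_odd
Final state: q_odd, total 1s = 3 (odd); the DFA requires an even count -> reject

0


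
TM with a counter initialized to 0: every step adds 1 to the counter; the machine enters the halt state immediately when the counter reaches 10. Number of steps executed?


Counter starts at 0. Counting sequence:
  Step 1: counter = 1
  Step 2: counter = 2
  Step 3: counter = 3
  Step 4: counter = 4
  Step 5: counter = 5
  Step 6: counter = 6
  ...
  Step 10: counter = 10
Counter reached 10 -> halt
Total steps = 10

10


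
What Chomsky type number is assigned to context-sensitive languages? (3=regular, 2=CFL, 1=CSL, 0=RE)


Chomsky hierarchy levels:
  Type 3: Regular (DFA/NFA/regex)
  Type 2: Context-free (PDA)
  Type 1: Context-sensitive
  Type 0: Recursively enumerable (TM)
'context-sensitive' corresponds to Type 1

1


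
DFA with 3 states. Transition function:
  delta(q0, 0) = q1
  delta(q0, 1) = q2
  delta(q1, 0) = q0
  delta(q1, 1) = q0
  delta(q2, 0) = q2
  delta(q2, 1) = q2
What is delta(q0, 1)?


Looking up transition function:
delta(q0, 1) in the table
Row: q0, Column: 1
Result: q2

q2


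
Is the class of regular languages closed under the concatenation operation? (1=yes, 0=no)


Regular languages are closed under:
- Union (DFA product construction)
- Intersection (DFA product construction)
- Complement (swap accept/reject states)
- Concatenation (NFA construction)
- Kleene star (NFA construction)
concatenation is in this list
Therefore: closed

1
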